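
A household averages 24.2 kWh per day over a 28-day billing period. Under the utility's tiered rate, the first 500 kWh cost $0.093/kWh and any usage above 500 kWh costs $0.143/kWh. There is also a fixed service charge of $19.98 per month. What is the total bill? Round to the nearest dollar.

$92

Usage = 24.2 kWh/day × 28 days = 677.6 kWh
First 500 kWh × $0.093 = $46.50
Remaining 177.6 kWh × $0.143 = $25.40
Energy charge = $71.90; + service $19.98 = $91.88 ≈ $92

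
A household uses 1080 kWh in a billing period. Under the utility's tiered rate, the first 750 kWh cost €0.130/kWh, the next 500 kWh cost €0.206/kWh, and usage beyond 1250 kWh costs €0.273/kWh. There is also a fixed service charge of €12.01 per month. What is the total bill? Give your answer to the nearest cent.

First 750 kWh × €0.130 = €97.50
Next 330 kWh × €0.206 = €67.98
Remaining tier: 0 kWh (not reached)
Energy charge = €165.48; + service €12.01 = €177.49

€177.49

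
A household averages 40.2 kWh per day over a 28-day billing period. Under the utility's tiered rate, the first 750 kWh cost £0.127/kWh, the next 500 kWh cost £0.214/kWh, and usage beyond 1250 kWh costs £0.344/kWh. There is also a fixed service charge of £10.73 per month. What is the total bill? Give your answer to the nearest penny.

Usage = 40.2 kWh/day × 28 days = 1125.6 kWh
First 750 kWh × £0.127 = £95.25
Next 375.6 kWh × £0.214 = £80.38
Remaining tier: 0 kWh (not reached)
Energy charge = £175.63; + service £10.73 = £186.36

£186.36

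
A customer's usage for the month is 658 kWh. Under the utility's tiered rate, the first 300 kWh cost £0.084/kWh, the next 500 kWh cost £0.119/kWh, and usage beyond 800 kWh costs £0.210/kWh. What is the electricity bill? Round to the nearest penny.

£67.80

First 300 kWh × £0.084 = £25.20
Next 358 kWh × £0.119 = £42.60
Remaining tier: 0 kWh (not reached)
Total = £67.80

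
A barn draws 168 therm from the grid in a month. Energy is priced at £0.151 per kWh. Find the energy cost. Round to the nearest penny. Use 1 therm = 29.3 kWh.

£743.28

168 therm × (29.3 kWh/therm) = 4,922 kWh
Cost = 4,922 kWh × £0.151/kWh = £743.28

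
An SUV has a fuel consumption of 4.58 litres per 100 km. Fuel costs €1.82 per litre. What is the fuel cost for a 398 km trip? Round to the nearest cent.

Fuel = 4.58 L/100 km × 398 km / 100 = 18.23 L
Cost = 18.23 L × €1.82/L = €33.18

€33.18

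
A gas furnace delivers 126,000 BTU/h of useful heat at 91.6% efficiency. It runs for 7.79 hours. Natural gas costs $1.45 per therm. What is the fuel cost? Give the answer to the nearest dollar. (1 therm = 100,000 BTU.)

$16

Heat delivered = 126,000 BTU/h × 7.79 h = 981,540 BTU
Gas input = 981,540 / 0.916 = 1,071,550 BTU
= 1,071,550 / 100,000 = 10.72 therm
Cost = 10.72 × $1.45/therm = $15.54 ≈ $16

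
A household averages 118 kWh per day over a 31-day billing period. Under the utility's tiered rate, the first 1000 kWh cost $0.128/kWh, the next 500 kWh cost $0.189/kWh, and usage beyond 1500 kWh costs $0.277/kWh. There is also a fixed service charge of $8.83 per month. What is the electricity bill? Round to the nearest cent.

$829.10

Usage = 118 kWh/day × 31 days = 3658 kWh
First 1000 kWh × $0.128 = $128.00
Next 500 kWh × $0.189 = $94.50
Remaining 2158 kWh × $0.277 = $597.77
Energy charge = $820.27; + service $8.83 = $829.10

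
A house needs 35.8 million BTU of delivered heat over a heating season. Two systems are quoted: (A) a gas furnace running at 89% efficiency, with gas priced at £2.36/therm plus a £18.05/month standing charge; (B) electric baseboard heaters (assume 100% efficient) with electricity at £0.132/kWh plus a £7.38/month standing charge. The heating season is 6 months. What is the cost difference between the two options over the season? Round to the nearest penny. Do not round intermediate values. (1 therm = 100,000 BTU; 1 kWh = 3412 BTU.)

Heat load = 35.8 × 10⁶ BTU = 35,800,000 BTU
Gas: input = 35,800,000 / 0.89 = 40,224,719 BTU = 402.2 therm → 402.2 × £2.36 = £949.30; + 6 × £18.05 standing = £1,057.60
Electric: 35,800,000 BTU / 3412 = 10,490 kWh → × £0.132 = £1,384.99; + 6 × £7.38 standing = £1,429.27
Difference = |£1,057.60 − £1,429.27| = £371.67

£371.67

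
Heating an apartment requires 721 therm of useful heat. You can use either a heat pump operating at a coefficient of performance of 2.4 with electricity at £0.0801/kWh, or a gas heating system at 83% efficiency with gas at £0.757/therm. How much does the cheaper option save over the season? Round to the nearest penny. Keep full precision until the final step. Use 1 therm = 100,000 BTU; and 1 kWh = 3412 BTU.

Heat load = 721 therm × 100,000 = 72,100,000 BTU
Gas: input = 72,100,000 / 0.83 = 86,867,470 BTU = 868.7 therm → 868.7 × £0.757 = £657.59
Heat pump: 72,100,000 BTU / 3412 = 21,130 kWh heat; / 2.4 = 8,805 kWh in → × £0.0801 = £705.26
Difference = |£657.59 − £705.26| = £47.67

£47.67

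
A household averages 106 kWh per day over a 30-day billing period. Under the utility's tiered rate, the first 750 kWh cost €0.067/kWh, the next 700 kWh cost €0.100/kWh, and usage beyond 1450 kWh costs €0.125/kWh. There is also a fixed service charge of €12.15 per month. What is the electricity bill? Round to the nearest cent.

Usage = 106 kWh/day × 30 days = 3180 kWh
First 750 kWh × €0.067 = €50.25
Next 700 kWh × €0.100 = €70.00
Remaining 1730 kWh × €0.125 = €216.25
Energy charge = €336.50; + service €12.15 = €348.65

€348.65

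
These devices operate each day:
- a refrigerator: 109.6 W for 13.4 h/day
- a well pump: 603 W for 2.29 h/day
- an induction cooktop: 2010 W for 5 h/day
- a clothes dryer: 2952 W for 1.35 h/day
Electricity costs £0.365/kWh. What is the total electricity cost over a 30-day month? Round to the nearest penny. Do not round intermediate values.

£184.89

refrigerator: 109.6 W × 13.4 h × 30 d = 44,059 Wh = 44.06 kWh
well pump: 603 W × 2.29 h × 30 d = 41,426 Wh = 41.43 kWh
induction cooktop: 2010 W × 5 h × 30 d = 301,500 Wh = 301.5 kWh
clothes dryer: 2952 W × 1.35 h × 30 d = 119,556 Wh = 119.6 kWh
Total energy = 44.06 + 41.43 + 301.5 + 119.6 = 506.5 kWh
Cost = 506.5 kWh × £0.365 = £184.89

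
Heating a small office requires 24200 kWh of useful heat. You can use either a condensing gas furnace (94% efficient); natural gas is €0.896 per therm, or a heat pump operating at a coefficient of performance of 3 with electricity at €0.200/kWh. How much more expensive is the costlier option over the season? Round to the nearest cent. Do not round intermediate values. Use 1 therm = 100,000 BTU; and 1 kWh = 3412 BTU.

Heat load = 24200 kWh × 3412 = 82,570,400 BTU
Gas: input = 82,570,400 / 0.94 = 87,840,851 BTU = 878.4 therm → 878.4 × €0.896 = €787.05
Heat pump: 82,570,400 BTU / 3412 = 24,200 kWh heat; / 3 = 8,067 kWh in → × €0.200 = €1,613.33
Difference = |€787.05 − €1,613.33| = €826.28

€826.28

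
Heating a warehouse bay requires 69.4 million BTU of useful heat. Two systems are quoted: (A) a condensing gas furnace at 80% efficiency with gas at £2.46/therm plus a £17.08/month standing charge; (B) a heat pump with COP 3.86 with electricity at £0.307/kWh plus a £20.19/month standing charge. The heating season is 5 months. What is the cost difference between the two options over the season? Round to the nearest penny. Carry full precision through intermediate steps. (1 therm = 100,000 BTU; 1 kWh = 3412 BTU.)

Heat load = 69.4 × 10⁶ BTU = 69,400,000 BTU
Gas: input = 69,400,000 / 0.80 = 86,750,000 BTU = 867.5 therm → 867.5 × £2.46 = £2,134.05; + 5 × £17.08 standing = £2,219.45
Heat pump: 69,400,000 BTU / 3412 = 20,340 kWh heat; / 3.86 = 5,269 kWh in → × £0.307 = £1,617.71; + 5 × £20.19 standing = £1,718.66
Difference = |£2,219.45 − £1,718.66| = £500.79

£500.79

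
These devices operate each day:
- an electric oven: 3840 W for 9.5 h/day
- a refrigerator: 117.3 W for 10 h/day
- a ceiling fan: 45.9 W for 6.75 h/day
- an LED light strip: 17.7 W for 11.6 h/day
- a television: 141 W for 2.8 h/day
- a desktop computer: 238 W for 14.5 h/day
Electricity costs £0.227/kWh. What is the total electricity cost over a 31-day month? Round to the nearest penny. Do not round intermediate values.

electric oven: 3840 W × 9.5 h × 31 d = 1,130,880 Wh = 1,131 kWh
refrigerator: 117.3 W × 10 h × 31 d = 36,363 Wh = 36.36 kWh
ceiling fan: 45.9 W × 6.75 h × 31 d = 9,605 Wh = 9.605 kWh
LED light strip: 17.7 W × 11.6 h × 31 d = 6,365 Wh = 6.365 kWh
television: 141 W × 2.8 h × 31 d = 12,239 Wh = 12.24 kWh
desktop computer: 238 W × 14.5 h × 31 d = 106,981 Wh = 107 kWh
Total energy = 1,131 + 36.36 + 9.605 + 6.365 + 12.24 + 107 = 1,302 kWh
Cost = 1,302 kWh × £0.227 = £295.65

£295.65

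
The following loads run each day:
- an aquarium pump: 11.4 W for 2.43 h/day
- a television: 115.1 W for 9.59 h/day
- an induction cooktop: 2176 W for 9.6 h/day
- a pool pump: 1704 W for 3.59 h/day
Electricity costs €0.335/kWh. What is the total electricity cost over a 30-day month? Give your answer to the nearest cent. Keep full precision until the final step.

€282.79

aquarium pump: 11.4 W × 2.43 h × 30 d = 831 Wh = 0.8311 kWh
television: 115.1 W × 9.59 h × 30 d = 33,114 Wh = 33.11 kWh
induction cooktop: 2176 W × 9.6 h × 30 d = 626,688 Wh = 626.7 kWh
pool pump: 1704 W × 3.59 h × 30 d = 183,521 Wh = 183.5 kWh
Total energy = 0.8311 + 33.11 + 626.7 + 183.5 = 844.2 kWh
Cost = 844.2 kWh × €0.335 = €282.79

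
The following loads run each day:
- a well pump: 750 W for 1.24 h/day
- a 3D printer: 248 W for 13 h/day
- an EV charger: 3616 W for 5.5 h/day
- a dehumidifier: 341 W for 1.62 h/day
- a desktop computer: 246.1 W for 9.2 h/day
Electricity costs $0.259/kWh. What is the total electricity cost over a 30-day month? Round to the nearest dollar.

well pump: 750 W × 1.24 h × 30 d = 27,900 Wh = 27.9 kWh
3D printer: 248 W × 13 h × 30 d = 96,720 Wh = 96.72 kWh
EV charger: 3616 W × 5.5 h × 30 d = 596,640 Wh = 596.6 kWh
dehumidifier: 341 W × 1.62 h × 30 d = 16,573 Wh = 16.57 kWh
desktop computer: 246.1 W × 9.2 h × 30 d = 67,924 Wh = 67.92 kWh
Total energy = 27.9 + 96.72 + 596.6 + 16.57 + 67.92 = 805.8 kWh
Cost = 805.8 kWh × $0.259 = $208.69 ≈ $209

$209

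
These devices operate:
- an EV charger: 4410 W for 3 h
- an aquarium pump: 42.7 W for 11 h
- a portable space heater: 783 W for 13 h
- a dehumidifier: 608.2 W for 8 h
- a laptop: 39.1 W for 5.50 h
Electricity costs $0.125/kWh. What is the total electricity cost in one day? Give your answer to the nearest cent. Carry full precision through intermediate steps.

$3.62

EV charger: 4410 W × 3 h = 13,230 Wh = 13.23 kWh
aquarium pump: 42.7 W × 11 h = 470 Wh = 0.4697 kWh
portable space heater: 783 W × 13 h = 10,179 Wh = 10.18 kWh
dehumidifier: 608.2 W × 8 h = 4,866 Wh = 4.866 kWh
laptop: 39.1 W × 5.50 h = 215 Wh = 0.2151 kWh
Total energy = 13.23 + 0.4697 + 10.18 + 4.866 + 0.2151 = 28.96 kWh
Cost = 28.96 kWh × $0.125 = $3.62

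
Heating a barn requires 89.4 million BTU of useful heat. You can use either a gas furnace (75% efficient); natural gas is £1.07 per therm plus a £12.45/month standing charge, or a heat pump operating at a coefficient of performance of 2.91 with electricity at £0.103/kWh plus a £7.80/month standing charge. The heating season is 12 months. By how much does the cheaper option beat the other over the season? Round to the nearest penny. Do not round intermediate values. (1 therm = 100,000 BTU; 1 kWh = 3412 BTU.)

Heat load = 89.4 × 10⁶ BTU = 89,400,000 BTU
Gas: input = 89,400,000 / 0.75 = 119,200,000 BTU = 1,192 therm → 1,192 × £1.07 = £1,275.44; + 12 × £12.45 standing = £1,424.84
Heat pump: 89,400,000 BTU / 3412 = 26,200 kWh heat; / 2.91 = 9,004 kWh in → × £0.103 = £927.41; + 12 × £7.80 standing = £1,021.01
Difference = |£1,424.84 − £1,021.01| = £403.83

£403.83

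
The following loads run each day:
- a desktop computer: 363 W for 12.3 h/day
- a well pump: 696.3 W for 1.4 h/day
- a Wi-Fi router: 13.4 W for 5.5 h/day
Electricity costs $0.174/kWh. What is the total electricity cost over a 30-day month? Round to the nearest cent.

desktop computer: 363 W × 12.3 h × 30 d = 133,947 Wh = 133.9 kWh
well pump: 696.3 W × 1.4 h × 30 d = 29,245 Wh = 29.24 kWh
Wi-Fi router: 13.4 W × 5.5 h × 30 d = 2,211 Wh = 2.211 kWh
Total energy = 133.9 + 29.24 + 2.211 = 165.4 kWh
Cost = 165.4 kWh × $0.174 = $28.78

$28.78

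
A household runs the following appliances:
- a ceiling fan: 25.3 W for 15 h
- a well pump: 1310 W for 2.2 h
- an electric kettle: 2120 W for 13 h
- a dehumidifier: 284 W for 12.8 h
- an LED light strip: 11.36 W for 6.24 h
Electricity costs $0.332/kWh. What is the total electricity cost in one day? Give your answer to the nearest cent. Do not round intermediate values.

$11.46

ceiling fan: 25.3 W × 15 h = 380 Wh = 0.3795 kWh
well pump: 1310 W × 2.2 h = 2,882 Wh = 2.882 kWh
electric kettle: 2120 W × 13 h = 27,560 Wh = 27.56 kWh
dehumidifier: 284 W × 12.8 h = 3,635 Wh = 3.635 kWh
LED light strip: 11.36 W × 6.24 h = 71 Wh = 0.07089 kWh
Total energy = 0.3795 + 2.882 + 27.56 + 3.635 + 0.07089 = 34.53 kWh
Cost = 34.53 kWh × $0.332 = $11.46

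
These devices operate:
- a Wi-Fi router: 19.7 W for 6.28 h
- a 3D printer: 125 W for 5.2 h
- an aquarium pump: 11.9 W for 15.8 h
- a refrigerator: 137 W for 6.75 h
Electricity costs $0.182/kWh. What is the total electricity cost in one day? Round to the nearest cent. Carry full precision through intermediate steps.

Wi-Fi router: 19.7 W × 6.28 h = 124 Wh = 0.1237 kWh
3D printer: 125 W × 5.2 h = 650 Wh = 0.65 kWh
aquarium pump: 11.9 W × 15.8 h = 188 Wh = 0.188 kWh
refrigerator: 137 W × 6.75 h = 925 Wh = 0.9247 kWh
Total energy = 0.1237 + 0.65 + 0.188 + 0.9247 = 1.886 kWh
Cost = 1.886 kWh × $0.182 = $0.34

$0.34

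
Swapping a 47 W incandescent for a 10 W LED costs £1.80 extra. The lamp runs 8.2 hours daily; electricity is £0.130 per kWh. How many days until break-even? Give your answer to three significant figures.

Power saved = 47 − 10 = 37 W
Daily energy saved = 37 W × 8.2 h = 303.4 Wh = 0.3034 kWh
Daily savings = 0.3034 × £0.130 = £0.0394
Payback = £1.80 / £0.0394 per day = 45.64 days

45.6 days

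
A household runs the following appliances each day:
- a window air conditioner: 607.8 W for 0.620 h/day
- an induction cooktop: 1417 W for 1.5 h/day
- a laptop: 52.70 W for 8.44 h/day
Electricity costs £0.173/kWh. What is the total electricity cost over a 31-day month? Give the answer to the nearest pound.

window air conditioner: 607.8 W × 0.620 h × 31 d = 11,682 Wh = 11.68 kWh
induction cooktop: 1417 W × 1.5 h × 31 d = 65,890 Wh = 65.89 kWh
laptop: 52.70 W × 8.44 h × 31 d = 13,788 Wh = 13.79 kWh
Total energy = 11.68 + 65.89 + 13.79 = 91.36 kWh
Cost = 91.36 kWh × £0.173 = £15.81 ≈ £16

£16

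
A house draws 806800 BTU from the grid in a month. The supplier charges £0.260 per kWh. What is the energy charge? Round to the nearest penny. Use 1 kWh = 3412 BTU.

£61.48

806800 BTU × (0.00029308 kWh/BTU) = 236.5 kWh
Cost = 236.5 kWh × £0.260/kWh = £61.48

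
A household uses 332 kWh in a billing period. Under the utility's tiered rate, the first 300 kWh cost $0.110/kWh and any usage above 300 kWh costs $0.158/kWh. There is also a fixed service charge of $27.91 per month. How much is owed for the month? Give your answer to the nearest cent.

$65.97

First 300 kWh × $0.110 = $33.00
Remaining 32 kWh × $0.158 = $5.06
Energy charge = $38.06; + service $27.91 = $65.97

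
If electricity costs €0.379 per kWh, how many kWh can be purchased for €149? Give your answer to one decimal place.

€149 / €0.379 per kWh = 393.1 kWh

393.1 kWh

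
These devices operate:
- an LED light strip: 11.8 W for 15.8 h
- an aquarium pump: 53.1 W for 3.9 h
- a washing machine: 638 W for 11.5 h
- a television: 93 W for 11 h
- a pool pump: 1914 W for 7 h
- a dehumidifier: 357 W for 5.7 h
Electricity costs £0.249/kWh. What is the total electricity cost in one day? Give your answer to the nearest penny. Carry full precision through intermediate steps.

£6.02

LED light strip: 11.8 W × 15.8 h = 186 Wh = 0.1864 kWh
aquarium pump: 53.1 W × 3.9 h = 207 Wh = 0.2071 kWh
washing machine: 638 W × 11.5 h = 7,337 Wh = 7.337 kWh
television: 93 W × 11 h = 1,023 Wh = 1.023 kWh
pool pump: 1914 W × 7 h = 13,398 Wh = 13.4 kWh
dehumidifier: 357 W × 5.7 h = 2,035 Wh = 2.035 kWh
Total energy = 0.1864 + 0.2071 + 7.337 + 1.023 + 13.4 + 2.035 = 24.19 kWh
Cost = 24.19 kWh × £0.249 = £6.02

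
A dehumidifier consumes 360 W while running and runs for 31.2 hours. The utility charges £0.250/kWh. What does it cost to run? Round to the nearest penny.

Energy = 360 W × 31.2 h = 11,232 Wh = 11.23 kWh
Cost = 11.23 kWh × £0.250/kWh = £2.81

£2.81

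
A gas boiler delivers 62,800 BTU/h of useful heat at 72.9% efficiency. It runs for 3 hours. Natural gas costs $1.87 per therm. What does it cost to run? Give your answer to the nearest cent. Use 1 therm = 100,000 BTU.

$4.83

Heat delivered = 62,800 BTU/h × 3 h = 188,400 BTU
Gas input = 188,400 / 0.729 = 258,436 BTU
= 258,436 / 100,000 = 2.584 therm
Cost = 2.584 × $1.87/therm = $4.83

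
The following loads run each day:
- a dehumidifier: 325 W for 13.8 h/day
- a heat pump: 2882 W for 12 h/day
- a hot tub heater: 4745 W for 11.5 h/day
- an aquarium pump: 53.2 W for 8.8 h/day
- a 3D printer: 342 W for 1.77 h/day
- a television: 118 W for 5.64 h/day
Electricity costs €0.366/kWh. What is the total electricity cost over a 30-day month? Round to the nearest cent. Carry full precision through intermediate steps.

dehumidifier: 325 W × 13.8 h × 30 d = 134,550 Wh = 134.6 kWh
heat pump: 2882 W × 12 h × 30 d = 1,037,520 Wh = 1,038 kWh
hot tub heater: 4745 W × 11.5 h × 30 d = 1,637,025 Wh = 1,637 kWh
aquarium pump: 53.2 W × 8.8 h × 30 d = 14,045 Wh = 14.04 kWh
3D printer: 342 W × 1.77 h × 30 d = 18,160 Wh = 18.16 kWh
television: 118 W × 5.64 h × 30 d = 19,966 Wh = 19.97 kWh
Total energy = 134.6 + 1,038 + 1,637 + 14.04 + 18.16 + 19.97 = 2,861 kWh
Cost = 2,861 kWh × €0.366 = €1,047.22

€1047.22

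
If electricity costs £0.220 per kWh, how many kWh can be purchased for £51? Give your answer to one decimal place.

£51 / £0.220 per kWh = 231.8 kWh

231.8 kWh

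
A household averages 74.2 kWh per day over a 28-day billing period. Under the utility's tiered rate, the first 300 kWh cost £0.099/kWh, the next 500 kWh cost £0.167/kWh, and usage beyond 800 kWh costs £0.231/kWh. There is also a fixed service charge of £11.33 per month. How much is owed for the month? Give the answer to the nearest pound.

£420

Usage = 74.2 kWh/day × 28 days = 2077.6 kWh
First 300 kWh × £0.099 = £29.70
Next 500 kWh × £0.167 = £83.50
Remaining 1277.6 kWh × £0.231 = £295.13
Energy charge = £408.33; + service £11.33 = £419.66 ≈ £420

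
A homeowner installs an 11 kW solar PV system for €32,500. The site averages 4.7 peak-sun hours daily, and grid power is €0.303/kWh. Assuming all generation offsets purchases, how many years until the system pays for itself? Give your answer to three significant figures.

5.68 years

Daily generation = 11 kW × 4.7 h = 51.7 kWh
Annual generation = 51.7 × 365 = 18870 kWh
Annual savings = 18870 × €0.303 = €5,717.76
Payback = €32,500 / €5,717.76 = 5.68 years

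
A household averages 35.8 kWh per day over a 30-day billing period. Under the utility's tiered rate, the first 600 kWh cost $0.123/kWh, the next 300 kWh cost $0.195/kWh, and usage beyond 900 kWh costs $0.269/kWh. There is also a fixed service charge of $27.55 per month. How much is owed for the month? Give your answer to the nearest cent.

$206.66

Usage = 35.8 kWh/day × 30 days = 1074 kWh
First 600 kWh × $0.123 = $73.80
Next 300 kWh × $0.195 = $58.50
Remaining 174 kWh × $0.269 = $46.81
Energy charge = $179.11; + service $27.55 = $206.66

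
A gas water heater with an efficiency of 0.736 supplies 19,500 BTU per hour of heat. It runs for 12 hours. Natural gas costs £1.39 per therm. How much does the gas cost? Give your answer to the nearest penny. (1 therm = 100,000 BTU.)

£4.42

Heat delivered = 19,500 BTU/h × 12 h = 234,000 BTU
Gas input = 234,000 / 0.736 = 317,935 BTU
= 317,935 / 100,000 = 3.179 therm
Cost = 3.179 × £1.39/therm = £4.42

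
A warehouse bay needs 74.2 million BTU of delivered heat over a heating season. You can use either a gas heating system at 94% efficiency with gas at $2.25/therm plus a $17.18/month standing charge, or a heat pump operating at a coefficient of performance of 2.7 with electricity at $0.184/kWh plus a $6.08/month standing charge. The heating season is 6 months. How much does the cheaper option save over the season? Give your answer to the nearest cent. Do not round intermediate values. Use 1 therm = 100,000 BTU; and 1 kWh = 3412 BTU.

Heat load = 74.2 × 10⁶ BTU = 74,200,000 BTU
Gas: input = 74,200,000 / 0.94 = 78,936,170 BTU = 789.4 therm → 789.4 × $2.25 = $1,776.06; + 6 × $17.18 standing = $1,879.14
Heat pump: 74,200,000 BTU / 3412 = 21,750 kWh heat; / 2.7 = 8,054 kWh in → × $0.184 = $1,482.00; + 6 × $6.08 standing = $1,518.48
Difference = |$1,879.14 − $1,518.48| = $360.66

$360.66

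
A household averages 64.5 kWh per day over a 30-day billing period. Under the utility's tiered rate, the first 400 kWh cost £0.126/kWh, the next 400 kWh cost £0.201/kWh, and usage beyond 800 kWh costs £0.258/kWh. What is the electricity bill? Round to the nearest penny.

£423.63

Usage = 64.5 kWh/day × 30 days = 1935 kWh
First 400 kWh × £0.126 = £50.40
Next 400 kWh × £0.201 = £80.40
Remaining 1135 kWh × £0.258 = £292.83
Total = £423.63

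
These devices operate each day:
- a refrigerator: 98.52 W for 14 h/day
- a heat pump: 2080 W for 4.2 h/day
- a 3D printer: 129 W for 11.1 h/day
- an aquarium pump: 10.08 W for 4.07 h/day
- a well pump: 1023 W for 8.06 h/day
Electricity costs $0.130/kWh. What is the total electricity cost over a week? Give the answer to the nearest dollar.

$18

refrigerator: 98.52 W × 14 h × 7 d = 9,655 Wh = 9.655 kWh
heat pump: 2080 W × 4.2 h × 7 d = 61,152 Wh = 61.15 kWh
3D printer: 129 W × 11.1 h × 7 d = 10,023 Wh = 10.02 kWh
aquarium pump: 10.08 W × 4.07 h × 7 d = 287 Wh = 0.2872 kWh
well pump: 1023 W × 8.06 h × 7 d = 57,718 Wh = 57.72 kWh
Total energy = 9.655 + 61.15 + 10.02 + 0.2872 + 57.72 = 138.8 kWh
Cost = 138.8 kWh × $0.130 = $18.05 ≈ $18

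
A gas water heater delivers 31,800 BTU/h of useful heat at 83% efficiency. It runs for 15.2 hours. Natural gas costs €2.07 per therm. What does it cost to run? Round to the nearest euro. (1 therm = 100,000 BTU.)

€12

Heat delivered = 31,800 BTU/h × 15.2 h = 483,360 BTU
Gas input = 483,360 / 0.83 = 582,361 BTU
= 582,361 / 100,000 = 5.824 therm
Cost = 5.824 × €2.07/therm = €12.05 ≈ €12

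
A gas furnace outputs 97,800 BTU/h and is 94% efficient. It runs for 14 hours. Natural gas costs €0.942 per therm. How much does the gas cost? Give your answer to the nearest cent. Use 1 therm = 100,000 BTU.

€13.72

Heat delivered = 97,800 BTU/h × 14 h = 1,369,200 BTU
Gas input = 1,369,200 / 0.94 = 1,456,596 BTU
= 1,456,596 / 100,000 = 14.57 therm
Cost = 14.57 × €0.942/therm = €13.72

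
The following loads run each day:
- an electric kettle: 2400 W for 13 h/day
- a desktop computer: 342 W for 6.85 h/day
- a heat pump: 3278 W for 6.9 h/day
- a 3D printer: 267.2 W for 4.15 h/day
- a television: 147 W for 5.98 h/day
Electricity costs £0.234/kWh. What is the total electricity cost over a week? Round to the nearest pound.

£95

electric kettle: 2400 W × 13 h × 7 d = 218,400 Wh = 218.4 kWh
desktop computer: 342 W × 6.85 h × 7 d = 16,399 Wh = 16.4 kWh
heat pump: 3278 W × 6.9 h × 7 d = 158,327 Wh = 158.3 kWh
3D printer: 267.2 W × 4.15 h × 7 d = 7,762 Wh = 7.762 kWh
television: 147 W × 5.98 h × 7 d = 6,153 Wh = 6.153 kWh
Total energy = 218.4 + 16.4 + 158.3 + 7.762 + 6.153 = 407 kWh
Cost = 407 kWh × £0.234 = £95.25 ≈ £95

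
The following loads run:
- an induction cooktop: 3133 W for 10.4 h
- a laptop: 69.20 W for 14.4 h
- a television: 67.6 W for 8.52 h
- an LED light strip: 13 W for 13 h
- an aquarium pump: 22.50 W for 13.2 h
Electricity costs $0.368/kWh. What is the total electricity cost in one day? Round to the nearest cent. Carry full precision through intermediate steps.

$12.74

induction cooktop: 3133 W × 10.4 h = 32,583 Wh = 32.58 kWh
laptop: 69.20 W × 14.4 h = 996 Wh = 0.9965 kWh
television: 67.6 W × 8.52 h = 576 Wh = 0.576 kWh
LED light strip: 13 W × 13 h = 169 Wh = 0.169 kWh
aquarium pump: 22.50 W × 13.2 h = 297 Wh = 0.297 kWh
Total energy = 32.58 + 0.9965 + 0.576 + 0.169 + 0.297 = 34.62 kWh
Cost = 34.62 kWh × $0.368 = $12.74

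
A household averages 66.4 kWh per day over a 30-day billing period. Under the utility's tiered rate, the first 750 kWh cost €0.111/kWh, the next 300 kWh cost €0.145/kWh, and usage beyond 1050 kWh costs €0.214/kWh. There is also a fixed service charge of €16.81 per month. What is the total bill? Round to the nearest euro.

Usage = 66.4 kWh/day × 30 days = 1992 kWh
First 750 kWh × €0.111 = €83.25
Next 300 kWh × €0.145 = €43.50
Remaining 942 kWh × €0.214 = €201.59
Energy charge = €328.34; + service €16.81 = €345.15 ≈ €345

€345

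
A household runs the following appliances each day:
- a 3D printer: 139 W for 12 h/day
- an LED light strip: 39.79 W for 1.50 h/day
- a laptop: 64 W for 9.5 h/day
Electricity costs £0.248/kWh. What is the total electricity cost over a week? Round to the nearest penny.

3D printer: 139 W × 12 h × 7 d = 11,676 Wh = 11.68 kWh
LED light strip: 39.79 W × 1.50 h × 7 d = 418 Wh = 0.4178 kWh
laptop: 64 W × 9.5 h × 7 d = 4,256 Wh = 4.256 kWh
Total energy = 11.68 + 0.4178 + 4.256 = 16.35 kWh
Cost = 16.35 kWh × £0.248 = £4.05

£4.05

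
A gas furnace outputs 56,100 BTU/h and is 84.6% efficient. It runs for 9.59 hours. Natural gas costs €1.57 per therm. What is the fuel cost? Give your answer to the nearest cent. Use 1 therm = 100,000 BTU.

Heat delivered = 56,100 BTU/h × 9.59 h = 537,999 BTU
Gas input = 537,999 / 0.846 = 635,933 BTU
= 635,933 / 100,000 = 6.359 therm
Cost = 6.359 × €1.57/therm = €9.98

€9.98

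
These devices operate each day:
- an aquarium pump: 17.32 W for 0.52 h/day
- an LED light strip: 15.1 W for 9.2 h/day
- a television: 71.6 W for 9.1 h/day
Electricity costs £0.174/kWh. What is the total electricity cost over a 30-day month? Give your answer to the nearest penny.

aquarium pump: 17.32 W × 0.52 h × 30 d = 270 Wh = 0.2702 kWh
LED light strip: 15.1 W × 9.2 h × 30 d = 4,168 Wh = 4.168 kWh
television: 71.6 W × 9.1 h × 30 d = 19,547 Wh = 19.55 kWh
Total energy = 0.2702 + 4.168 + 19.55 = 23.98 kWh
Cost = 23.98 kWh × £0.174 = £4.17

£4.17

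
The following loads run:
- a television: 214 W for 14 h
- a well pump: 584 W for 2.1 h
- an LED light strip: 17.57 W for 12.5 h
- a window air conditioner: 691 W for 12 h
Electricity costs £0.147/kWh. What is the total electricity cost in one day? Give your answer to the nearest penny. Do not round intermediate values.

television: 214 W × 14 h = 2,996 Wh = 2.996 kWh
well pump: 584 W × 2.1 h = 1,226 Wh = 1.226 kWh
LED light strip: 17.57 W × 12.5 h = 220 Wh = 0.2196 kWh
window air conditioner: 691 W × 12 h = 8,292 Wh = 8.292 kWh
Total energy = 2.996 + 1.226 + 0.2196 + 8.292 = 12.73 kWh
Cost = 12.73 kWh × £0.147 = £1.87

£1.87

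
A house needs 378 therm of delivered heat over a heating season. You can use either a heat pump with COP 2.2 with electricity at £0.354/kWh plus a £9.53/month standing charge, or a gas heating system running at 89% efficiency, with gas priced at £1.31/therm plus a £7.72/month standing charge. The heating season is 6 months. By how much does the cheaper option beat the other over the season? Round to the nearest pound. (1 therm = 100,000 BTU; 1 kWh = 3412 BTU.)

£1237

Heat load = 378 therm × 100,000 = 37,800,000 BTU
Gas: input = 37,800,000 / 0.89 = 42,471,910 BTU = 424.7 therm → 424.7 × £1.31 = £556.38; + 6 × £7.72 standing = £602.70
Heat pump: 37,800,000 BTU / 3412 = 11,080 kWh heat; / 2.2 = 5,036 kWh in → × £0.354 = £1,782.64; + 6 × £9.53 standing = £1,839.82
Difference = |£602.70 − £1,839.82| = £1,237.12 ≈ £1237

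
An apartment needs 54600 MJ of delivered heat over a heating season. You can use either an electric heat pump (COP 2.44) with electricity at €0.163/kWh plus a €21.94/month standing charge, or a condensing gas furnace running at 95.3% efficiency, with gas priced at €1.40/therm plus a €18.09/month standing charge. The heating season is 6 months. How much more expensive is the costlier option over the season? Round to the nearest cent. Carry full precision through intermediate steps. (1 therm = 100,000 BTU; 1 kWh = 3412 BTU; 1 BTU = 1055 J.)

Heat load = 54600 MJ = 54,600,000,000 J / 1055 = 51,753,555 BTU
Gas: input = 51,753,555 / 0.953 = 54,305,933 BTU = 543.1 therm → 543.1 × €1.40 = €760.28; + 6 × €18.09 standing = €868.82
Heat pump: 51,753,555 BTU / 3412 = 15,170 kWh heat; / 2.44 = 6,216 kWh in → × €0.163 = €1,013.28; + 6 × €21.94 standing = €1,144.92
Difference = |€868.82 − €1,144.92| = €276.10

€276.10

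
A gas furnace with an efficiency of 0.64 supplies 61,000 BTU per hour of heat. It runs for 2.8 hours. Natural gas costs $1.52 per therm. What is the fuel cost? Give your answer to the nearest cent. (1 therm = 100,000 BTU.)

Heat delivered = 61,000 BTU/h × 2.8 h = 170,800 BTU
Gas input = 170,800 / 0.64 = 266,875 BTU
= 266,875 / 100,000 = 2.669 therm
Cost = 2.669 × $1.52/therm = $4.06

$4.06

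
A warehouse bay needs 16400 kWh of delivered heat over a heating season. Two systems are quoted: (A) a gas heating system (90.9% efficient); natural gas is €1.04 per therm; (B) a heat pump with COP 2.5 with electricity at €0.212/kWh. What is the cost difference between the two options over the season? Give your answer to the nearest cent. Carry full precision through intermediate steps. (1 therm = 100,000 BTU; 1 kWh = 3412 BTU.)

Heat load = 16400 kWh × 3412 = 55,956,800 BTU
Gas: input = 55,956,800 / 0.909 = 61,558,636 BTU = 615.6 therm → 615.6 × €1.04 = €640.21
Heat pump: 55,956,800 BTU / 3412 = 16,400 kWh heat; / 2.5 = 6,560 kWh in → × €0.212 = €1,390.72
Difference = |€640.21 − €1,390.72| = €750.51

€750.51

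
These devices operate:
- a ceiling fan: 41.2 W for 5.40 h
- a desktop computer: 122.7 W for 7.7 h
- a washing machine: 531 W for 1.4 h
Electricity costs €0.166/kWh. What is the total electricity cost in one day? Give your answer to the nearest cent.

ceiling fan: 41.2 W × 5.40 h = 222 Wh = 0.2225 kWh
desktop computer: 122.7 W × 7.7 h = 945 Wh = 0.9448 kWh
washing machine: 531 W × 1.4 h = 743 Wh = 0.7434 kWh
Total energy = 0.2225 + 0.9448 + 0.7434 = 1.911 kWh
Cost = 1.911 kWh × €0.166 = €0.32

€0.32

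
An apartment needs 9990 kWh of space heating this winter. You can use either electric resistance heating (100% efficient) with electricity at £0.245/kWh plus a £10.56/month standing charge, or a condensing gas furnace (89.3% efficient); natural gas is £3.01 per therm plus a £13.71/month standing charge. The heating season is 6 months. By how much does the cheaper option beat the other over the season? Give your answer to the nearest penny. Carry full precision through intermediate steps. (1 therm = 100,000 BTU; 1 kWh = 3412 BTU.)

£1279.73

Heat load = 9990 kWh × 3412 = 34,085,880 BTU
Gas: input = 34,085,880 / 0.893 = 38,170,078 BTU = 381.7 therm → 381.7 × £3.01 = £1,148.92; + 6 × £13.71 standing = £1,231.18
Electric: 34,085,880 BTU / 3412 = 9,990 kWh → × £0.245 = £2,447.55; + 6 × £10.56 standing = £2,510.91
Difference = |£1,231.18 − £2,510.91| = £1,279.73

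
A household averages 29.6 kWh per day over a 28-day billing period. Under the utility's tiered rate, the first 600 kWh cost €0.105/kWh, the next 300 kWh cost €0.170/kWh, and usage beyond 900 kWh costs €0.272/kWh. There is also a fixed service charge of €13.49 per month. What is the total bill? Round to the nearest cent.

€115.39

Usage = 29.6 kWh/day × 28 days = 828.8 kWh
First 600 kWh × €0.105 = €63.00
Next 228.8 kWh × €0.170 = €38.90
Remaining tier: 0 kWh (not reached)
Energy charge = €101.90; + service €13.49 = €115.39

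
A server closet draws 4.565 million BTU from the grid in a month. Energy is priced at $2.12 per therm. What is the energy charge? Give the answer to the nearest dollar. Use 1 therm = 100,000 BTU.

$97

4.565 million BTU × (10 therm/million BTU) = 45.65 therm
Cost = 45.65 therm × $2.12/therm = $96.78 ≈ $97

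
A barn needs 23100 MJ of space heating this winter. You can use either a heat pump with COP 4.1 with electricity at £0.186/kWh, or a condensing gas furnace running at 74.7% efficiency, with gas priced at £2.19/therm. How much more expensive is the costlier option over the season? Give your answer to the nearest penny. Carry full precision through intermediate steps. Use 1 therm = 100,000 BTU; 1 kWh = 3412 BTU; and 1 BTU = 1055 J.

£350.80

Heat load = 23100 MJ = 23,100,000,000 J / 1055 = 21,895,735 BTU
Gas: input = 21,895,735 / 0.747 = 29,311,559 BTU = 293.1 therm → 293.1 × £2.19 = £641.92
Heat pump: 21,895,735 BTU / 3412 = 6,417 kWh heat; / 4.1 = 1,565 kWh in → × £0.186 = £291.13
Difference = |£641.92 − £291.13| = £350.80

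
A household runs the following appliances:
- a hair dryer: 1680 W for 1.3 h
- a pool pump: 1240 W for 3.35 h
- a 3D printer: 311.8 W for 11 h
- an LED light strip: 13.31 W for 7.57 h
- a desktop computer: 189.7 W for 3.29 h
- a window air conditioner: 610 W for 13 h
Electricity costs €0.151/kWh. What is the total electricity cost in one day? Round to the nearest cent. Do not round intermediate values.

€2.78

hair dryer: 1680 W × 1.3 h = 2,184 Wh = 2.184 kWh
pool pump: 1240 W × 3.35 h = 4,154 Wh = 4.154 kWh
3D printer: 311.8 W × 11 h = 3,430 Wh = 3.43 kWh
LED light strip: 13.31 W × 7.57 h = 101 Wh = 0.1008 kWh
desktop computer: 189.7 W × 3.29 h = 624 Wh = 0.6241 kWh
window air conditioner: 610 W × 13 h = 7,930 Wh = 7.93 kWh
Total energy = 2.184 + 4.154 + 3.43 + 0.1008 + 0.6241 + 7.93 = 18.42 kWh
Cost = 18.42 kWh × €0.151 = €2.78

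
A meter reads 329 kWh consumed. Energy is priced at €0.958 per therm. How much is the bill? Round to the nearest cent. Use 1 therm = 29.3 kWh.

€10.76

329 kWh × (0.03413 therm/kWh) = 11.23 therm
Cost = 11.23 therm × €0.958/therm = €10.76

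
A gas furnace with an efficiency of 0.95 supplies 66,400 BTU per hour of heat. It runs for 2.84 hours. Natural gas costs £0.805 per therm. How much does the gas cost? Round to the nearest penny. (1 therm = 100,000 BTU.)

Heat delivered = 66,400 BTU/h × 2.84 h = 188,576 BTU
Gas input = 188,576 / 0.95 = 198,501 BTU
= 198,501 / 100,000 = 1.985 therm
Cost = 1.985 × £0.805/therm = £1.60

£1.60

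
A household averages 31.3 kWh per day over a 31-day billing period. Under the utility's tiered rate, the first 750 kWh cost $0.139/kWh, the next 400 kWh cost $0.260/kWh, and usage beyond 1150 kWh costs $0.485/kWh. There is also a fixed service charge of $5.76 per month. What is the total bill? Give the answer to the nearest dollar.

$167

Usage = 31.3 kWh/day × 31 days = 970.3 kWh
First 750 kWh × $0.139 = $104.25
Next 220.3 kWh × $0.260 = $57.28
Remaining tier: 0 kWh (not reached)
Energy charge = $161.53; + service $5.76 = $167.29 ≈ $167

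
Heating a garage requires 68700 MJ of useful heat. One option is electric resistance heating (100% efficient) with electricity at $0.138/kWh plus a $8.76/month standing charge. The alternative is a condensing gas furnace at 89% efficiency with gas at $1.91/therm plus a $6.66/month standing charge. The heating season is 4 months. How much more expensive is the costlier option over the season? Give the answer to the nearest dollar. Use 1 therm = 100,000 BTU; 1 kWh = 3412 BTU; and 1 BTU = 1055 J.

$1245

Heat load = 68700 MJ = 68,700,000,000 J / 1055 = 65,118,483 BTU
Gas: input = 65,118,483 / 0.89 = 73,166,835 BTU = 731.7 therm → 731.7 × $1.91 = $1,397.49; + 4 × $6.66 standing = $1,424.13
Electric: 65,118,483 BTU / 3412 = 19,090 kWh → × $0.138 = $2,633.75; + 4 × $8.76 standing = $2,668.79
Difference = |$1,424.13 − $2,668.79| = $1,244.66 ≈ $1245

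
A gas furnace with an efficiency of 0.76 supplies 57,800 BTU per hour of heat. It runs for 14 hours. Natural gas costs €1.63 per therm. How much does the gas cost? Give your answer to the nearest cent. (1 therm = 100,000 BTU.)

Heat delivered = 57,800 BTU/h × 14 h = 809,200 BTU
Gas input = 809,200 / 0.76 = 1,064,737 BTU
= 1,064,737 / 100,000 = 10.65 therm
Cost = 10.65 × €1.63/therm = €17.36

€17.36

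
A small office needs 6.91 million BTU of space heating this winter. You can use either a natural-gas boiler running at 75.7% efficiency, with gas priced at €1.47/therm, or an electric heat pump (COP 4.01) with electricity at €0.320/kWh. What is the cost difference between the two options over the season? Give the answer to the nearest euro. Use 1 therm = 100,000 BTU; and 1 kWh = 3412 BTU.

€27

Heat load = 6.91 × 10⁶ BTU = 6,910,000 BTU
Gas: input = 6,910,000 / 0.757 = 9,128,137 BTU = 91.28 therm → 91.28 × €1.47 = €134.18
Heat pump: 6,910,000 BTU / 3412 = 2,025 kWh heat; / 4.01 = 505 kWh in → × €0.320 = €161.61
Difference = |€134.18 − €161.61| = €27.43 ≈ €27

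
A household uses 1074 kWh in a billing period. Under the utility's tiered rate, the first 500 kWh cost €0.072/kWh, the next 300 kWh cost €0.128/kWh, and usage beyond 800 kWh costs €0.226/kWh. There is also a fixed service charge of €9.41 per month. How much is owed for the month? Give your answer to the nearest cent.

€145.73

First 500 kWh × €0.072 = €36.00
Next 300 kWh × €0.128 = €38.40
Remaining 274 kWh × €0.226 = €61.92
Energy charge = €136.32; + service €9.41 = €145.73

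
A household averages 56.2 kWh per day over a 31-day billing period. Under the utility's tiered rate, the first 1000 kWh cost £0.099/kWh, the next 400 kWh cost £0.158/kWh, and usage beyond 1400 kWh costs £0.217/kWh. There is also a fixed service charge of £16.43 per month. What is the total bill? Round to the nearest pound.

Usage = 56.2 kWh/day × 31 days = 1742.2 kWh
First 1000 kWh × £0.099 = £99.00
Next 400 kWh × £0.158 = £63.20
Remaining 342.2 kWh × £0.217 = £74.26
Energy charge = £236.46; + service £16.43 = £252.89 ≈ £253

£253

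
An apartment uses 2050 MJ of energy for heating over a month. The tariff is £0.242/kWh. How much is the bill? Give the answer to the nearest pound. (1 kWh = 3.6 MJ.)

£138

2050 MJ × (0.27778 kWh/MJ) = 569.4 kWh
Cost = 569.4 kWh × £0.242/kWh = £137.81 ≈ £138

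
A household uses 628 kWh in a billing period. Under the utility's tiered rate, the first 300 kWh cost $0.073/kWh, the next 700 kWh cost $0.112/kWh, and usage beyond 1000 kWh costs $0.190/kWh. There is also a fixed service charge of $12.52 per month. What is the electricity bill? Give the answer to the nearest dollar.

$71

First 300 kWh × $0.073 = $21.90
Next 328 kWh × $0.112 = $36.74
Remaining tier: 0 kWh (not reached)
Energy charge = $58.64; + service $12.52 = $71.16 ≈ $71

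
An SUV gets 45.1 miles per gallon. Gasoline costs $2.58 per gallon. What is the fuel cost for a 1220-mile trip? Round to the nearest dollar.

$70

Fuel = 1220 mi / 45.1 mpg = 27.05 gal
Cost = 27.05 gal × $2.58/gal = $69.79 ≈ $70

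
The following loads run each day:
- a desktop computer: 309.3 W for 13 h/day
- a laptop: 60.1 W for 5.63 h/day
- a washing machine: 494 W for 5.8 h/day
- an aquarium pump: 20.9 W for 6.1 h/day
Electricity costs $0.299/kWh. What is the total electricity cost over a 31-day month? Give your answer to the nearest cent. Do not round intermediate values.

$68.15

desktop computer: 309.3 W × 13 h × 31 d = 124,648 Wh = 124.6 kWh
laptop: 60.1 W × 5.63 h × 31 d = 10,489 Wh = 10.49 kWh
washing machine: 494 W × 5.8 h × 31 d = 88,821 Wh = 88.82 kWh
aquarium pump: 20.9 W × 6.1 h × 31 d = 3,952 Wh = 3.952 kWh
Total energy = 124.6 + 10.49 + 88.82 + 3.952 = 227.9 kWh
Cost = 227.9 kWh × $0.299 = $68.15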